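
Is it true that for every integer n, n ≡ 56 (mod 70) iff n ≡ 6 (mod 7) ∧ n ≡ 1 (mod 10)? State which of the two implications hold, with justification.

Both directions fail.

(→) This fails: n = 56 gives 56 ≡ 56 (mod 70) but 56 ≡ 0 (mod 7), so the conjunction on the right does not hold.

(←) This fails: n = 41 satisfies both congruences on the right (41 ≡ 6 mod 7 and 41 ≡ 1 mod 10) yet 41 ≡ 41 (mod 70), not 56.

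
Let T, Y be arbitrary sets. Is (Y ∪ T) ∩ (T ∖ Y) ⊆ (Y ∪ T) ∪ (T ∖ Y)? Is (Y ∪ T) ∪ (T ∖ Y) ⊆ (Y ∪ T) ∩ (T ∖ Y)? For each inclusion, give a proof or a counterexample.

The sets are not equal: only the forward inclusion holds.

(⊇) This inclusion fails. Take T = ∅, Y = {1}; then 1 ∈ (Y ∪ T) ∪ (T ∖ Y) but 1 ∉ (Y ∪ T) ∩ (T ∖ Y).

(⊆) Let x ∈ (Y ∪ T) ∩ (T ∖ Y). Then x ∈ T and x ∉ Y, from which x ∈ (Y ∪ T) ∪ (T ∖ Y).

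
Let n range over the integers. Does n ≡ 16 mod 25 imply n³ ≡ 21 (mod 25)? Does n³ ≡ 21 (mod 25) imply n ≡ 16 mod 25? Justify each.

The biconditional holds.

(→) Suppose n ≡ 16 mod 25. Write n = 25j + 16. Then (25j + 16)³ = 15625j³ + 30000j² + 19200j + 4096 = 25(625j³ + 1200j² + 768j + 163) + 21, so n³ ≡ 21 (mod 25).

(←) Conversely, suppose n³ ≡ 21 (mod 25). The only residue r in {0, …, 24} with r³ ≡ 21 (mod 25) is r = 16, so n ≡ 16 (mod 25).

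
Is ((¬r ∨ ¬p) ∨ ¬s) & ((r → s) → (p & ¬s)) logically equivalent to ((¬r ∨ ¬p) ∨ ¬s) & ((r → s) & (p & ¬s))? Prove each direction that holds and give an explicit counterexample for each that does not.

(⇒) fails; (⇐) holds.

(⇐) Assume the antecedent. If s is true, the antecedent cannot hold. If s is false, the antecedent forces (s = F, r = F, p = T), and the consequent holds there. Either way the consequent holds.

(⇒) This fails. Under s = F, r = T, p = F, the left side is true but the right side is false.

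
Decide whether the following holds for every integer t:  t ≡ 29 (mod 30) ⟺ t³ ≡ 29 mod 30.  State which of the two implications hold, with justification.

(⇒) Suppose t ≡ 29 (mod 30). Write t = 30j + 29. Then (30j + 29)³ = 27000j³ + 78300j² + 75690j + 24389 = 30(900j³ + 2610j² + 2523j + 812) + 29, so t³ ≡ 29 (mod 30).

(⇐) Conversely, suppose t³ ≡ 29 (mod 30). The only residue r in {0, …, 29} with r³ ≡ 29 (mod 30) is r = 29, so t ≡ 29 (mod 30).

Equivalent; both directions hold.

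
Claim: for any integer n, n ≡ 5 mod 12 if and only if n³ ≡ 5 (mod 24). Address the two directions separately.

The forward direction fails; the converse holds.

(→) This fails: take n = 17. Then 17 ≡ 5 (mod 12), but 17³ = 4913 ≡ 17 (mod 24), not 5.

(←) Conversely, the residues r modulo 24 with r³ ≡ 5 (mod 24) are exactly {5}, and each is ≡ 5 (mod 12).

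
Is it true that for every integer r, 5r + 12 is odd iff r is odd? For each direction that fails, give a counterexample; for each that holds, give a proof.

(⟸) Suppose r is odd; write r = 2j + 1. Then 5r + 12 = 5·(2j + 1) + 12 = 2·5j + 17, which is odd.

(⟹) Suppose 5r + 12 is odd. Since 5 is odd, 5r and r have the same parity, so 5r + 12 ≡ r + 12 (mod 2). As 12 is even, 5r + 12 is odd exactly when r is odd. Thus r is odd.

Both directions hold; the statement is true.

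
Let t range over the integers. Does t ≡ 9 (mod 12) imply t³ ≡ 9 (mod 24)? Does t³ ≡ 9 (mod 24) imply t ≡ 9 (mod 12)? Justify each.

Only the reverse direction holds.

[⇒] This fails: take t = 21. Then 21 ≡ 9 (mod 12), but 21³ = 9261 ≡ 21 (mod 24), not 9.

[⇐] Conversely, the residues r modulo 24 with r³ ≡ 9 (mod 24) are exactly {9}, and each is ≡ 9 (mod 12).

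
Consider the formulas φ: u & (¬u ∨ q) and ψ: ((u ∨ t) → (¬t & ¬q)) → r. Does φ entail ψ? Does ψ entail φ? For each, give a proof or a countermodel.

[⇒] Assume the antecedent. If r is true, ((u ∨ t) → (¬t & ¬q)) → r reduces to true regardless of the other variables. If r is false, the antecedent forces (r = F, q = T, t = F, u = T) or (r = F, q = T, t = T, u = T), and ((u ∨ t) → (¬t & ¬q)) → r holds there. Either way ((u ∨ t) → (¬t & ¬q)) → r holds.

[⇐] This fails. Under r = T, q = F, t = F, u = F, the left side is false but the right side is true.

Not equivalent: only (⇒) holds.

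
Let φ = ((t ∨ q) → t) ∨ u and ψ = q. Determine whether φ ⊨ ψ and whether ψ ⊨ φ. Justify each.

Neither implication holds.

(⇒) This fails. Under q = F, u = F, t = F, the left side is true but the right side is false.

(⇐) This fails. Under q = T, u = F, t = F, the left side is false but the right side is true.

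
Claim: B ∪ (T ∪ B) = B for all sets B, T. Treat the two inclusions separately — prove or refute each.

Forward inclusion. This inclusion fails. Take B = ∅, T = {1}; then 1 ∈ B ∪ (T ∪ B) but 1 ∉ B.

Reverse inclusion. Let x ∈ B. Then either x ∈ B and x ∉ T; or x ∈ B ∩ T. In each case x ∈ B ∪ (T ∪ B), so B ⊆ B ∪ (T ∪ B).

Only the reverse inclusion holds.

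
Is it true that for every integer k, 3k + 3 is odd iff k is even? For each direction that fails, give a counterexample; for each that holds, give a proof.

Both implications hold.

(⇐) Suppose k is even; write k = 2j. Then 3k + 3 = 3·(2j) + 3 = 2·3j + 3, which is odd.

(⇒) Suppose 3k + 3 is odd. Since 3 is odd, 3k and k have the same parity, so 3k + 3 ≡ k + 3 (mod 2). As 3 is odd, 3k + 3 is odd exactly when k is even. Thus k is even.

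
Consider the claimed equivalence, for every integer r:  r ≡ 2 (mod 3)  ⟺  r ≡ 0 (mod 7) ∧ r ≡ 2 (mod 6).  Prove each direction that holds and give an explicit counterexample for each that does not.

Only the reverse direction holds.

(→) This fails: r = 32 gives 32 ≡ 2 (mod 3) but 32 ≡ 4 (mod 7), so the conjunction on the right does not hold.

(←) Conversely, if r ≡ 0 (mod 7) and r ≡ 2 (mod 6), then by the Chinese remainder theorem r ≡ 14 (mod 42). Since 14 ≡ 2 (mod 3) and 3 ∣ 42, we get r ≡ 2 (mod 3).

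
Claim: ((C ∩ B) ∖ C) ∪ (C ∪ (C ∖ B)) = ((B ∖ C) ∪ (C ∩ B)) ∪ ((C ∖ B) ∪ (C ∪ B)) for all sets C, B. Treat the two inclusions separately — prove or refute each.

Only the forward inclusion holds.

(⟸) This inclusion fails. Take C = ∅, B = {1}; then 1 ∈ ((B ∖ C) ∪ (C ∩ B)) ∪ ((C ∖ B) ∪ (C ∪ B)) but 1 ∉ ((C ∩ B) ∖ C) ∪ (C ∪ (C ∖ B)).

(⟹) Let x ∈ ((C ∩ B) ∖ C) ∪ (C ∪ (C ∖ B)). Then either x ∈ C and x ∉ B; or x ∈ C ∩ B. In each case x ∈ ((B ∖ C) ∪ (C ∩ B)) ∪ ((C ∖ B) ∪ (C ∪ B)), so ((C ∩ B) ∖ C) ∪ (C ∪ (C ∖ B)) ⊆ ((B ∖ C) ∪ (C ∩ B)) ∪ ((C ∖ B) ∪ (C ∪ B)).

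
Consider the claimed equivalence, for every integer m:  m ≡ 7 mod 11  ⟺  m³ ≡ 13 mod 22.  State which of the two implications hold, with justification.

(⇒) This fails: take m = 18. Then 18 ≡ 7 (mod 11), but 18³ = 5832 ≡ 2 (mod 22), not 13.

(⇐) Conversely, the residues r modulo 22 with r³ ≡ 13 (mod 22) are exactly {7}, and each is ≡ 7 (mod 11).

Only the reverse direction holds.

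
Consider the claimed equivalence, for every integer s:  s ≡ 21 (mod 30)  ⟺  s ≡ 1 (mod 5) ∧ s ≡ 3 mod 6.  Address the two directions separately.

Forward direction. Suppose s ≡ 21 (mod 30); write s = 30j + 21. Since 5 ∣ 30, reducing mod 5 gives s ≡ 21 ≡ 1 (mod 5); since 6 ∣ 30, reducing mod 6 gives s ≡ 21 ≡ 3 (mod 6).

Converse. If s ≡ 1 (mod 5) and s ≡ 3 (mod 6), then by the Chinese remainder theorem s ≡ 21 (mod 30). This is exactly s ≡ 21 (mod 30).

Both implications hold.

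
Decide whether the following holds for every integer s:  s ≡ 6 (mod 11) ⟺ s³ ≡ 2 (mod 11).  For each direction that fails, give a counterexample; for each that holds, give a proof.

(⇒) This fails: take s = 6. Then 6 ≡ 6 (mod 11), but 6³ = 216 ≡ 7 (mod 11), not 2.

(⇐) This fails: take s = 7. Then 7³ = 343 ≡ 2 (mod 11), yet 7 ≡ 7 (mod 11), not 6.

Neither implication holds.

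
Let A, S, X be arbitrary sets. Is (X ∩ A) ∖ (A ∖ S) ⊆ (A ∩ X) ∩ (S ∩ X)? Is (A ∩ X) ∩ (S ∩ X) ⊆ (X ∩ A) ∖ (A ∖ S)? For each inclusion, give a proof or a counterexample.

Both inclusions hold.

(⊆) Let x ∈ (X ∩ A) ∖ (A ∖ S). Then x ∈ A ∩ S ∩ X, from which x ∈ (A ∩ X) ∩ (S ∩ X).

(⊇) Let x ∈ (A ∩ X) ∩ (S ∩ X). Then x ∈ A ∩ S ∩ X, from which x ∈ (X ∩ A) ∖ (A ∖ S).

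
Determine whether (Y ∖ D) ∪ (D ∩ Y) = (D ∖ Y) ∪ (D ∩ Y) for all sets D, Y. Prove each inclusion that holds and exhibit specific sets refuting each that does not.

(⊆) fails and (⊇) fails.

(⊆) This inclusion fails. Take D = ∅, Y = {1}; then 1 ∈ (Y ∖ D) ∪ (D ∩ Y) but 1 ∉ (D ∖ Y) ∪ (D ∩ Y).

(⊇) This inclusion fails. Take D = {1}, Y = ∅; then 1 ∈ (D ∖ Y) ∪ (D ∩ Y) but 1 ∉ (Y ∖ D) ∪ (D ∩ Y).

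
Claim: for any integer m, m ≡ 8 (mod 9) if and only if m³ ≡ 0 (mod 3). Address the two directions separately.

[⇒] This fails: take m = 8. Then 8 ≡ 8 (mod 9), but 8³ = 512 ≡ 2 (mod 3), not 0.

[⇐] This fails: take m = 0. Then 0³ = 0 ≡ 0 (mod 3), yet 0 ≡ 0 (mod 9), not 8.

(⇒) fails and (⇐) fails.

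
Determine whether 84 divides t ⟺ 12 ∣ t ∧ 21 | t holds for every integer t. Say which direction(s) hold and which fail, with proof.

(→) If 84 ∣ t, write t = 84q. Since 84 = 7·12, t = 12·(7q), so 12 ∣ t; and since 84 = 4·21, t = 21·(4q), so 21 ∣ t.

(←) Suppose 12 ∣ t and 21 ∣ t. Any common multiple of 12 and 21 is a multiple of their lcm; here lcm(12, 21) = 12·21/gcd(12, 21) = 252/3 = 84, so 84 ∣ t.

The biconditional holds.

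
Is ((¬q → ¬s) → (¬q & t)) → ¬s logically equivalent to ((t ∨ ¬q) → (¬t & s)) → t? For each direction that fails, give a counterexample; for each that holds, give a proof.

(⇒) This fails. Under t = F, s = F, q = T, the left side is true but the right side is false.

(⇐) This fails. Under t = T, s = T, q = F, the left side is false but the right side is true.

(⇒) fails and (⇐) fails.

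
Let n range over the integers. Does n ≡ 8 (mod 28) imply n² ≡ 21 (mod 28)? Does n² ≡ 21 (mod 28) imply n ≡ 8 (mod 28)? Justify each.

[⇒] This fails: take n = 8. Then 8 ≡ 8 (mod 28), but 8² = 64 ≡ 8 (mod 28), not 21.

[⇐] This fails: take n = 7. Then 7² = 49 ≡ 21 (mod 28), yet 7 ≡ 7 (mod 28), not 8.

Both directions fail.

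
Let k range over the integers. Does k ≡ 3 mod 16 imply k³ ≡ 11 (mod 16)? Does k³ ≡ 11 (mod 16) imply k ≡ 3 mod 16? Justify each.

Both directions hold.

[⇒] Suppose k ≡ 3 mod 16. Write k = 16j + 3. Then (16j + 3)³ = 4096j³ + 2304j² + 432j + 27 = 16(256j³ + 144j² + 27j + 1) + 11, so k³ ≡ 11 (mod 16).

[⇐] Conversely, suppose k³ ≡ 11 (mod 16). The only residue r in {0, …, 15} with r³ ≡ 11 (mod 16) is r = 3, so k ≡ 3 (mod 16).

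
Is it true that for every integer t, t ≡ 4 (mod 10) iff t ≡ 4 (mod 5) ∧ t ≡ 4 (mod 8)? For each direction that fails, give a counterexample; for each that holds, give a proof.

Only the reverse direction holds.

(←) If t ≡ 4 (mod 5) and t ≡ 4 (mod 8), then by the Chinese remainder theorem t ≡ 4 (mod 40). Since 4 ≡ 4 (mod 10) and 10 ∣ 40, we get t ≡ 4 (mod 10).

(→) This fails: t = 24 gives 24 ≡ 4 (mod 10) but 24 ≡ 0 (mod 8), so the conjunction on the right does not hold.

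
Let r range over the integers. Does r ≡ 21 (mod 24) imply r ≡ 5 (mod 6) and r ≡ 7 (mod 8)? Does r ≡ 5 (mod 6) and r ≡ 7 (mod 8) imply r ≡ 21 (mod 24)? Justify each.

Neither direction holds.

(→) This fails: r = 21 gives 21 ≡ 21 (mod 24) but 21 ≡ 3 (mod 6), so the conjunction on the right does not hold.

(←) This fails: r = 23 satisfies both congruences on the right (23 ≡ 5 mod 6 and 23 ≡ 7 mod 8) yet 23 ≡ 23 (mod 24), not 21.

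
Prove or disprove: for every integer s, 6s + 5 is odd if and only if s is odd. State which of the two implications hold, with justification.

(⇒) fails; (⇐) holds.

(⟹) This fails: take s = 6. Then 6s + 5 = 41, which is odd, yet s = 6 is even, not odd.

(⟸) Suppose s is odd. Since 6 is even, 6s is even for every s, so 6s + 5 has the same parity as 5, which is odd. Hence 6s + 5 is odd.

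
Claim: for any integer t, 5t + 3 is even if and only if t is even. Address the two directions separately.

Neither direction holds.

(→) This fails: t = 1 gives 5t + 3 = 8, which is even, but 1 is odd, not even.

(←) This also fails: t = 6 is even, but 5t + 3 = 33 is odd, not even.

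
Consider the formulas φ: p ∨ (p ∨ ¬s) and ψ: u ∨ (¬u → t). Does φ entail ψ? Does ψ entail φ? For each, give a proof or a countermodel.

(→) This fails. Under s = F, t = F, p = F, u = F, the left side is true but the right side is false.

(←) This fails. Under s = T, t = T, p = F, u = F, the left side is false but the right side is true.

Neither implication holds.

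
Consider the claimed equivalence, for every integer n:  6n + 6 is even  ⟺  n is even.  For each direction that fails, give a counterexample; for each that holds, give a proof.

Not equivalent: only (⇐) holds.

Forward direction. This fails: take n = 5. Then 6n + 6 = 36, which is even, yet n = 5 is odd, not even.

Converse. Suppose n is even. Since 6 is even, 6n is even for every n, so 6n + 6 has the same parity as 6, which is even. Hence 6n + 6 is even.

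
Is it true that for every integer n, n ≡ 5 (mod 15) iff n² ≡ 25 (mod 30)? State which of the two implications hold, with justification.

Forward direction. This fails: take n = 20. Then 20 ≡ 5 (mod 15), but 20² = 400 ≡ 10 (mod 30), not 25.

Converse. This fails: take n = 25. Then 25² = 625 ≡ 25 (mod 30), yet 25 ≡ 10 (mod 15), not 5.

Neither direction holds.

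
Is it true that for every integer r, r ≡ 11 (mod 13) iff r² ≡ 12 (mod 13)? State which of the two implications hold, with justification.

[⇒] This fails: take r = 11. Then 11 ≡ 11 (mod 13), but 11² = 121 ≡ 4 (mod 13), not 12.

[⇐] This fails: take r = 5. Then 5² = 25 ≡ 12 (mod 13), yet 5 ≡ 5 (mod 13), not 11.

Both directions fail.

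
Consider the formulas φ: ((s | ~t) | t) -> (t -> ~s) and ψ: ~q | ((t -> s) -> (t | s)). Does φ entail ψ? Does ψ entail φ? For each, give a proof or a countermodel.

Neither direction holds.

[⇒] This fails. Under t = F, q = T, s = F, the left side is true but the right side is false.

[⇐] This fails. Under t = T, q = F, s = T, the left side is false but the right side is true.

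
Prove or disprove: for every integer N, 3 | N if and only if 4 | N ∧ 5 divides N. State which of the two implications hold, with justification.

(⟹) This fails: take N = 3. Certainly 3 ∣ 3, but 4 ∤ 3.

(⟸) This fails: take N = 20. Both 4 ∣ 20 and 5 ∣ 20, yet 20 is not a multiple of 3 (since 20 = 6·3 + 2), so 3 ∤ 20.

Both directions fail.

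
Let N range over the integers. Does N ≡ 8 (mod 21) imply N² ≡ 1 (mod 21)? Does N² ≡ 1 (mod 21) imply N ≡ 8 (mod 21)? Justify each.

The forward direction holds; the converse fails.

[⇐] This fails: take N = 1. Then 1² = 1 ≡ 1 (mod 21), yet 1 ≡ 1 (mod 21), not 8.

[⇒] Suppose N ≡ 8 (mod 21). Write N = 21j + 8. Then (21j + 8)² = 441j² + 336j + 64 = 21(21j² + 16j + 3) + 1, so N² ≡ 1 (mod 21).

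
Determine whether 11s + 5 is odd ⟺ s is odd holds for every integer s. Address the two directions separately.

Both directions fail.

(⟹) This fails: s = 6 gives 11s + 5 = 71, which is odd, but 6 is even, not odd.

(⟸) This also fails: s = 3 is odd, but 11s + 5 = 38 is even, not odd.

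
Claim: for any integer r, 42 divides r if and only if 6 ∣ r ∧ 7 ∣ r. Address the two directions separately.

Both directions hold; the statement is true.

[⇒] If 42 ∣ r, write r = 42q. Since 42 = 7·6, r = 6·(7q), so 6 ∣ r; and since 42 = 6·7, r = 7·(6q), so 7 ∣ r.

[⇐] Suppose 6 ∣ r and 7 ∣ r. Any common multiple of 6 and 7 is a multiple of their lcm; here gcd(6, 7) = 1, so lcm(6, 7) = 6·7 = 42, so 42 ∣ r.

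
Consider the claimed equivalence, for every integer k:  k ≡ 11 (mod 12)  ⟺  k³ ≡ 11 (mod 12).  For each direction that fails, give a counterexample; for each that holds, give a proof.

[⇒] Suppose k ≡ 11 (mod 12). Write k = 12j + 11. Then (12j + 11)³ = 1728j³ + 4752j² + 4356j + 1331 = 12(144j³ + 396j² + 363j + 110) + 11, so k³ ≡ 11 (mod 12).

[⇐] Conversely, suppose k³ ≡ 11 (mod 12). The only residue r in {0, …, 11} with r³ ≡ 11 (mod 12) is r = 11, so k ≡ 11 (mod 12).

Both directions hold.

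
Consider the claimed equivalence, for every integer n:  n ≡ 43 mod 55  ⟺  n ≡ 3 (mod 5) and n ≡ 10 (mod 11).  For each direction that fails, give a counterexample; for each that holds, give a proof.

(⇒) Suppose n ≡ 43 (mod 55); write n = 55j + 43. Since 5 ∣ 55, reducing mod 5 gives n ≡ 43 ≡ 3 (mod 5); since 11 ∣ 55, reducing mod 11 gives n ≡ 43 ≡ 10 (mod 11).

(⇐) Conversely, if n ≡ 3 (mod 5) and n ≡ 10 (mod 11), then by the Chinese remainder theorem n ≡ 43 (mod 55). This is exactly n ≡ 43 (mod 55).

Both directions hold; the statement is true.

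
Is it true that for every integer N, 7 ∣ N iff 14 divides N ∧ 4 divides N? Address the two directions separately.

[⇒] This fails: take N = 7. Certainly 7 ∣ 7, but 14 ∤ 7.

[⇐] Suppose 14 ∣ N and 4 ∣ N. Any common multiple of 14 and 4 is a multiple of their lcm; here lcm(14, 4) = 14·4/gcd(14, 4) = 56/2 = 28, so 28 ∣ N. Since 7 ∣ 28, it follows that 7 ∣ N.

The forward direction fails; the converse holds.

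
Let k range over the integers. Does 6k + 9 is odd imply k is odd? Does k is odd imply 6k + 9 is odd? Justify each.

The forward direction fails; the converse holds.

Forward direction. This fails: take k = 4. Then 6k + 9 = 33, which is odd, yet k = 4 is even, not odd.

Converse. Suppose k is odd. Since 6 is even, 6k is even for every k, so 6k + 9 has the same parity as 9, which is odd. Hence 6k + 9 is odd.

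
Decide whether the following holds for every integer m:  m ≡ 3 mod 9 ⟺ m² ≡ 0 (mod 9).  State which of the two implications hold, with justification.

Not equivalent: only (⇒) holds.

[⇐] This fails: take m = 0. Then 0² = 0 ≡ 0 (mod 9), yet 0 ≡ 0 (mod 9), not 3.

[⇒] Suppose m ≡ 3 mod 9. Write m = 9j + 3. Then (9j + 3)² = 81j² + 54j + 9 = 9(9j² + 6j + 1) + 0, so m² ≡ 0 (mod 9).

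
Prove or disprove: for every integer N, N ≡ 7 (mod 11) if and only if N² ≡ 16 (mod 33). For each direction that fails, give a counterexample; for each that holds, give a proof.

Forward direction. This fails: take N = 18. Then 18 ≡ 7 (mod 11), but 18² = 324 ≡ 27 (mod 33), not 16.

Converse. This fails: take N = 4. Then 4² = 16 ≡ 16 (mod 33), yet 4 ≡ 4 (mod 11), not 7.

Neither direction holds.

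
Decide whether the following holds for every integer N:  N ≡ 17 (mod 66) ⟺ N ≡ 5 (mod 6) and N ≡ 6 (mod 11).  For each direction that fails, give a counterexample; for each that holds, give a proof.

(⇐) If N ≡ 5 (mod 6) and N ≡ 6 (mod 11), then by the Chinese remainder theorem N ≡ 17 (mod 66). This is exactly N ≡ 17 (mod 66).

(⇒) Suppose N ≡ 17 (mod 66); write N = 66j + 17. Since 6 ∣ 66, reducing mod 6 gives N ≡ 17 ≡ 5 (mod 6); since 11 ∣ 66, reducing mod 11 gives N ≡ 17 ≡ 6 (mod 11).

Both implications hold.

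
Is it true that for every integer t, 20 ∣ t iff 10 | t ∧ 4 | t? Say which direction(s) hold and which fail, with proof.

(⇒) If 20 ∣ t, write t = 20q. Since 20 = 2·10, t = 10·(2q), so 10 ∣ t; and since 20 = 5·4, t = 4·(5q), so 4 ∣ t.

(⇐) Suppose 10 ∣ t and 4 ∣ t. Any common multiple of 10 and 4 is a multiple of their lcm; here lcm(10, 4) = 10·4/gcd(10, 4) = 40/2 = 20, so 20 ∣ t.

Equivalent; both directions hold.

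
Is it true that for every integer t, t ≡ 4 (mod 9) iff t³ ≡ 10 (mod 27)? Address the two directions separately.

[⇒] Suppose t ≡ 4 (mod 9). Working modulo 27, t ∈ {4, 13, 22}; for each such r, r³ ≡ 10 (mod 27).

[⇐] Conversely, the residues r modulo 27 with r³ ≡ 10 (mod 27) are exactly {4, 13, 22}, and each is ≡ 4 (mod 9).

The biconditional holds.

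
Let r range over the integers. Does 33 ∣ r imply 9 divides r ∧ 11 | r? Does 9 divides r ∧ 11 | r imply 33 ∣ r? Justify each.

(→) This fails: take r = 33. Certainly 33 ∣ 33, but 9 ∤ 33.

(←) Suppose 9 ∣ r and 11 ∣ r. Any common multiple of 9 and 11 is a multiple of their lcm; here gcd(9, 11) = 1, so lcm(9, 11) = 9·11 = 99, so 99 ∣ r. Since 33 ∣ 99, it follows that 33 ∣ r.

Only the converse holds.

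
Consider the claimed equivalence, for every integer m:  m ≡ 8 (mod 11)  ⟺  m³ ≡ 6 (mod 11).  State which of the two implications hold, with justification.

The biconditional holds.

(⟹) Suppose m ≡ 8 (mod 11). Write m = 11j + 8. Then (11j + 8)³ = 1331j³ + 2904j² + 2112j + 512 = 11(121j³ + 264j² + 192j + 46) + 6, so m³ ≡ 6 (mod 11).

(⟸) For the converse, argue contrapositively. If m ≢ 8 (mod 11), then m is congruent to one of 0, 1, 2, 3, 4, 5, 6, 7, 9, 10 modulo 11, and these give m³ ≡ 0, 1, 8, 5, 9, 4, 7, 2, 3, 10 respectively — never 6.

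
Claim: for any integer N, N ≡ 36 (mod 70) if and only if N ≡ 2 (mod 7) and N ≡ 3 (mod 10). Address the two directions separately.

(⇒) This fails: N = 36 gives 36 ≡ 36 (mod 70) but 36 ≡ 1 (mod 7), so the conjunction on the right does not hold.

(⇐) This fails: N = 23 satisfies both congruences on the right (23 ≡ 2 mod 7 and 23 ≡ 3 mod 10) yet 23 ≡ 23 (mod 70), not 36.

Neither direction holds.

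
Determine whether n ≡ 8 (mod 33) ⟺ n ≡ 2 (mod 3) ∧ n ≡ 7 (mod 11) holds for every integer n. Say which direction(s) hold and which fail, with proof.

Neither direction holds.

(⇒) This fails: n = 8 gives 8 ≡ 8 (mod 33) but 8 ≡ 8 (mod 11), so the conjunction on the right does not hold.

(⇐) This fails: n = 29 satisfies both congruences on the right (29 ≡ 2 mod 3 and 29 ≡ 7 mod 11) yet 29 ≡ 29 (mod 33), not 8.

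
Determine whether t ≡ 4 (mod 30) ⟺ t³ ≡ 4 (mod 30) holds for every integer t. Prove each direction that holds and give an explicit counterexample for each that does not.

(⟹) Suppose t ≡ 4 (mod 30). Write t = 30j + 4. Then (30j + 4)³ = 27000j³ + 10800j² + 1440j + 64 = 30(900j³ + 360j² + 48j + 2) + 4, so t³ ≡ 4 (mod 30).

(⟸) Conversely, suppose t³ ≡ 4 (mod 30). The only residue r in {0, …, 29} with r³ ≡ 4 (mod 30) is r = 4, so t ≡ 4 (mod 30).

Both directions hold; the statement is true.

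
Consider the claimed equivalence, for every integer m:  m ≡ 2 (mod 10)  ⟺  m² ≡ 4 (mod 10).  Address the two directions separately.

The forward direction holds; the converse fails.

(←) This fails: take m = 8. Then 8² = 64 ≡ 4 (mod 10), yet 8 ≡ 8 (mod 10), not 2.

(→) Suppose m ≡ 2 (mod 10). Write m = 10j + 2. Then (10j + 2)² = 100j² + 40j + 4 = 10(10j² + 4j) + 4, so m² ≡ 4 (mod 10).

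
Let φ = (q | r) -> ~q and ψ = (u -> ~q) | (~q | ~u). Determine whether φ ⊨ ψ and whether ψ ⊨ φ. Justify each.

(⇒) holds; (⇐) fails.

(←) This fails. Under q = T, r = F, u = F, the left side is false but the right side is true.

(→) Assume the antecedent. If q is true, the antecedent cannot hold. If q is false, (u -> ~q) | (~q | ~u) reduces to true regardless of the other variables. Either way (u -> ~q) | (~q | ~u) holds.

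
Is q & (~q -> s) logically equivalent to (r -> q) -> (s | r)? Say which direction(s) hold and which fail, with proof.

(⟹) This fails. Under s = F, q = T, r = F, the left side is true but the right side is false.

(⟸) This fails. Under s = T, q = F, r = F, the left side is false but the right side is true.

(⇒) fails and (⇐) fails.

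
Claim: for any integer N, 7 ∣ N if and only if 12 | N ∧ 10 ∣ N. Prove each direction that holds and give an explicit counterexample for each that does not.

(⟹) This fails: take N = 7. Certainly 7 ∣ 7, but 12 ∤ 7.

(⟸) This fails: take N = 60. Both 12 ∣ 60 and 10 ∣ 60, yet 60 is not a multiple of 7 (since 60 = 8·7 + 4), so 7 ∤ 60.

Neither implication holds.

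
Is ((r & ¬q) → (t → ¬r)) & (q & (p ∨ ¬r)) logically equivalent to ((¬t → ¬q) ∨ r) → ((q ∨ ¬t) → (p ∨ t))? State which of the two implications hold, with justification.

(→) Assume the antecedent. If p is true, the consequent reduces to true regardless of the other variables. If p is false, the antecedent forces (q = T, r = F, t = F, p = F) or (q = T, r = F, t = T, p = F), and the consequent holds there. Either way the consequent holds.

(←) This fails. Under q = F, r = F, t = T, p = F, the left side is false but the right side is true.

Only the forward implication holds.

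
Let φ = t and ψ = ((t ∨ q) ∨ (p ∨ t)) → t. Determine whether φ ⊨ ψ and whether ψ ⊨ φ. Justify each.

(⟸) This fails. Under q = F, t = F, p = F, the left side is false but the right side is true.

(⟹) Assume the antecedent. If q is true, the antecedent forces (q = T, t = T, p = F) or (q = T, t = T, p = T), and ((t ∨ q) ∨ (p ∨ t)) → t holds there. If q is false, the antecedent forces (q = F, t = T, p = F) or (q = F, t = T, p = T), and ((t ∨ q) ∨ (p ∨ t)) → t holds there. Either way ((t ∨ q) ∨ (p ∨ t)) → t holds.

Not equivalent: only (⇒) holds.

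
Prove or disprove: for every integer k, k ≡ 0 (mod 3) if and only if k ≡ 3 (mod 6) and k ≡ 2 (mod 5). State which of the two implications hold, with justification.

(⟹) This fails: k = 0 gives 0 ≡ 0 (mod 3) but 0 ≡ 0 (mod 6), so the conjunction on the right does not hold.

(⟸) Conversely, if k ≡ 3 (mod 6) and k ≡ 2 (mod 5), then by the Chinese remainder theorem k ≡ 27 (mod 30). Since 27 ≡ 0 (mod 3) and 3 ∣ 30, we get k ≡ 0 (mod 3).

Not equivalent: only (⇐) holds.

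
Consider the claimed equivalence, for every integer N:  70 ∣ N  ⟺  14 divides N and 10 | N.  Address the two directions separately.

Equivalent; both directions hold.

(⇒) If 70 ∣ N, write N = 70q. Since 70 = 5·14, N = 14·(5q), so 14 ∣ N; and since 70 = 7·10, N = 10·(7q), so 10 ∣ N.

(⇐) Suppose 14 ∣ N and 10 ∣ N. Any common multiple of 14 and 10 is a multiple of their lcm; here lcm(14, 10) = 14·10/gcd(14, 10) = 140/2 = 70, so 70 ∣ N.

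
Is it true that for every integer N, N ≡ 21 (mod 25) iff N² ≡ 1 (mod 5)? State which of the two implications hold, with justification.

The forward direction holds; the converse fails.

(→) Suppose N ≡ 21 (mod 25). Then N² ≡ 21² = 441 (mod 25), and since 5 ∣ 25, also N² ≡ 1 (mod 5).

(←) This fails: take N = 1. Then 1² = 1 ≡ 1 (mod 5), yet 1 ≡ 1 (mod 25), not 21.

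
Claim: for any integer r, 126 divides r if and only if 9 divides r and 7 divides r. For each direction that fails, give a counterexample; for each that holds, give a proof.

Only the forward direction holds.

(⟹) If 126 ∣ r, write r = 126q. Since 126 = 14·9, r = 9·(14q), so 9 ∣ r; and since 126 = 18·7, r = 7·(18q), so 7 ∣ r.

(⟸) This fails: take r = 63. Both 9 ∣ 63 and 7 ∣ 63, yet 63 is not a multiple of 126 (since 63 = 0·126 + 63), so 126 ∤ 63.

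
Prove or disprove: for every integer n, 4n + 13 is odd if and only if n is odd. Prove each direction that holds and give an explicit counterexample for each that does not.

Not equivalent: only (⇐) holds.

(⟹) This fails: take n = 6. Then 4n + 13 = 37, which is odd, yet n = 6 is even, not odd.

(⟸) Suppose n is odd. Since 4 is even, 4n is even for every n, so 4n + 13 has the same parity as 13, which is odd. Hence 4n + 13 is odd.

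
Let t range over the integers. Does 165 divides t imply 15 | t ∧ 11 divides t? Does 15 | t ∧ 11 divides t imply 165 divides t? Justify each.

Forward direction. If 165 ∣ t, write t = 165q. Since 165 = 11·15, t = 15·(11q), so 15 ∣ t; and since 165 = 15·11, t = 11·(15q), so 11 ∣ t.

Converse. Suppose 15 ∣ t and 11 ∣ t. Any common multiple of 15 and 11 is a multiple of their lcm; here gcd(15, 11) = 1, so lcm(15, 11) = 15·11 = 165, so 165 ∣ t.

Equivalent; both directions hold.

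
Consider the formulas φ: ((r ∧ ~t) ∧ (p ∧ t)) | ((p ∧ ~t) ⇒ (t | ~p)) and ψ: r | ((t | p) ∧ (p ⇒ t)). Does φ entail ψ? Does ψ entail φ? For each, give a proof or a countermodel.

[⇒] This fails. Under r = F, t = F, p = F, the left side is true but the right side is false.

[⇐] This fails. Under r = T, t = F, p = T, the left side is false but the right side is true.

Neither direction holds.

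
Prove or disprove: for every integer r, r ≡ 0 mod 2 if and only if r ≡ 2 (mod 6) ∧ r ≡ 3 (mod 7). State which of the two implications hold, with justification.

(→) This fails: r = 0 gives 0 ≡ 0 (mod 2) but 0 ≡ 0 (mod 6), so the conjunction on the right does not hold.

(←) Conversely, if r ≡ 2 (mod 6) and r ≡ 3 (mod 7), then by the Chinese remainder theorem r ≡ 38 (mod 42). Since 38 ≡ 0 (mod 2) and 2 ∣ 42, we get r ≡ 0 (mod 2).

Only the reverse direction holds.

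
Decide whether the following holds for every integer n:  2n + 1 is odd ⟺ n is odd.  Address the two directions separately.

Only the converse holds.

(⇒) This fails: take n = 4. Then 2n + 1 = 9, which is odd, yet n = 4 is even, not odd.

(⇐) Suppose n is odd. Since 2 is even, 2n is even for every n, so 2n + 1 has the same parity as 1, which is odd. Hence 2n + 1 is odd.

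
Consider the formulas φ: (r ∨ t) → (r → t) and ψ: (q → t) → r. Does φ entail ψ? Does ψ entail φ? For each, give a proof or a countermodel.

Neither direction holds.

(⇒) This fails. Under r = F, q = F, t = F, the left side is true but the right side is false.

(⇐) This fails. Under r = T, q = F, t = F, the left side is false but the right side is true.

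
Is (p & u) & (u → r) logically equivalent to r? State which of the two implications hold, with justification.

Not equivalent: only (⇒) holds.

Converse. This fails. Under u = F, p = F, r = T, the left side is false but the right side is true.

Forward direction. Assume the antecedent. If u is true, the antecedent forces (u = T, p = T, r = T), and r holds there. If u is false, the antecedent cannot hold. Either way r holds.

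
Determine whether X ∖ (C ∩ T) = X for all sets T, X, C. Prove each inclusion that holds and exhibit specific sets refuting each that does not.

(⊆) holds; (⊇) fails.

(⊆) Let x ∈ X ∖ (C ∩ T). Then either x ∈ X and x ∉ T, C; or x ∈ T ∩ X and x ∉ C; or x ∈ X ∩ C and x ∉ T. In each case x ∈ X, so X ∖ (C ∩ T) ⊆ X.

(⊇) This inclusion fails. Take T = {1}, X = {1}, C = {1}; then 1 ∈ X but 1 ∉ X ∖ (C ∩ T).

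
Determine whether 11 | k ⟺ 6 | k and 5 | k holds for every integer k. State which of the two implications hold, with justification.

(⇒) This fails: take k = 11. Certainly 11 ∣ 11, but 6 ∤ 11.

(⇐) This fails: take k = 30. Both 6 ∣ 30 and 5 ∣ 30, yet 30 is not a multiple of 11 (since 30 = 2·11 + 8), so 11 ∤ 30.

Neither implication holds.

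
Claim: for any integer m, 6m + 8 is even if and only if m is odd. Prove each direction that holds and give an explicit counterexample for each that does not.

Not equivalent: only (⇐) holds.

(⇐) Suppose m is odd. Since 6 is even, 6m is even for every m, so 6m + 8 has the same parity as 8, which is even. Hence 6m + 8 is even.

(⇒) This fails: take m = 6. Then 6m + 8 = 44, which is even, yet m = 6 is even, not odd.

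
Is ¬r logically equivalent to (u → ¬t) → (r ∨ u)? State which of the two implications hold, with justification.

[⇒] This fails. Under u = F, t = F, r = F, the left side is true but the right side is false.

[⇐] This fails. Under u = F, t = F, r = T, the left side is false but the right side is true.

Both directions fail.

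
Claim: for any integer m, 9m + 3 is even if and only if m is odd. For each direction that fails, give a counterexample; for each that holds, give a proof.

Forward direction. Suppose 9m + 3 is even. Since 9 is odd, 9m and m have the same parity, so 9m + 3 ≡ m + 3 (mod 2). As 3 is odd, 9m + 3 is even exactly when m is odd. Thus m is odd.

Converse. Suppose m is odd; write m = 2j + 1. Then 9m + 3 = 9·(2j + 1) + 3 = 2·9j + 12, which is even.

Both directions hold.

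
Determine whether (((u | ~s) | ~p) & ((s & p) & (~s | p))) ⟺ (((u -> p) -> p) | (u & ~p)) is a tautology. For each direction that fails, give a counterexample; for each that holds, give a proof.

(⇒) holds; (⇐) fails.

(⇒) Assume the antecedent. If s is true, the antecedent forces (s = T, u = T, p = T), and ((u -> p) -> p) | (u & ~p) holds there. If s is false, the antecedent cannot hold. Either way ((u -> p) -> p) | (u & ~p) holds.

(⇐) This fails. Under s = F, u = T, p = F, the left side is false but the right side is true.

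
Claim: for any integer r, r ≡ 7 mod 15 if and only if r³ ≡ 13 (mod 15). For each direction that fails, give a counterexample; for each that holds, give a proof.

(⟹) Suppose r ≡ 7 mod 15. Write r = 15j + 7. Then (15j + 7)³ = 3375j³ + 4725j² + 2205j + 343 = 15(225j³ + 315j² + 147j + 22) + 13, so r³ ≡ 13 (mod 15).

(⟸) Conversely, suppose r³ ≡ 13 (mod 15). The only residue r in {0, …, 14} with r³ ≡ 13 (mod 15) is r = 7, so r ≡ 7 (mod 15).

Both implications hold.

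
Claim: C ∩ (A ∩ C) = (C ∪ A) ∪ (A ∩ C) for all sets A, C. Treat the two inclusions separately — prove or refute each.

Forward inclusion. Let x ∈ C ∩ (A ∩ C). Then x ∈ A ∩ C, from which x ∈ (C ∪ A) ∪ (A ∩ C).

Reverse inclusion. This inclusion fails. Take A = {1}, C = ∅; then 1 ∈ (C ∪ A) ∪ (A ∩ C) but 1 ∉ C ∩ (A ∩ C).

Only the forward inclusion holds.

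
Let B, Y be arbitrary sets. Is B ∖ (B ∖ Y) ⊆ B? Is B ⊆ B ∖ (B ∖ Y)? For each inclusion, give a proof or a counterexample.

The sets are not equal: only the forward inclusion holds.

Forward inclusion. Let x ∈ B ∖ (B ∖ Y). Then x ∈ B ∩ Y, from which x ∈ B.

Reverse inclusion. This inclusion fails. Take B = {1}, Y = ∅; then 1 ∈ B but 1 ∉ B ∖ (B ∖ Y).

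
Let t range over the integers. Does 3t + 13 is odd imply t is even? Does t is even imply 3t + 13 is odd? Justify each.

[⇒] Suppose 3t + 13 is odd. Since 3 is odd, 3t and t have the same parity, so 3t + 13 ≡ t + 13 (mod 2). As 13 is odd, 3t + 13 is odd exactly when t is even. Thus t is even.

[⇐] Conversely, suppose t is even; write t = 2j. Then 3t + 13 = 3·(2j) + 13 = 2·3j + 13, which is odd.

Both directions hold.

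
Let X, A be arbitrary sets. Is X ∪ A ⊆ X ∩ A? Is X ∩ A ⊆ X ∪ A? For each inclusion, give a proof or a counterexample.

(⟸) Let x ∈ X ∩ A. Then x ∈ X ∩ A, from which x ∈ X ∪ A.

(⟹) This inclusion fails. Take X = {1}, A = ∅; then 1 ∈ X ∪ A but 1 ∉ X ∩ A.

The sets are not equal: only the reverse inclusion holds.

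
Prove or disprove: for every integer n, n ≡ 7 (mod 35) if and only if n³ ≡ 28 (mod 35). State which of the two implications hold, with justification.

[⇒] Suppose n ≡ 7 (mod 35). Write n = 35j + 7. Then (35j + 7)³ = 42875j³ + 25725j² + 5145j + 343 = 35(1225j³ + 735j² + 147j + 9) + 28, so n³ ≡ 28 (mod 35).

[⇐] Conversely, suppose n³ ≡ 28 (mod 35). The only residue r in {0, …, 34} with r³ ≡ 28 (mod 35) is r = 7, so n ≡ 7 (mod 35).

Both implications hold.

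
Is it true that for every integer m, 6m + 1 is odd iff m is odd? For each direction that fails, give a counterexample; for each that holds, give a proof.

Only the reverse direction holds.

Forward direction. This fails: take m = 6. Then 6m + 1 = 37, which is odd, yet m = 6 is even, not odd.

Converse. Suppose m is odd. Since 6 is even, 6m is even for every m, so 6m + 1 has the same parity as 1, which is odd. Hence 6m + 1 is odd.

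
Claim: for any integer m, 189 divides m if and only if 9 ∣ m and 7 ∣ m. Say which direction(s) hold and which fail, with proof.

Converse. This fails: take m = 63. Both 9 ∣ 63 and 7 ∣ 63, yet 63 is not a multiple of 189 (since 63 = 0·189 + 63), so 189 ∤ 63.

Forward direction. If 189 ∣ m, write m = 189q. Since 189 = 21·9, m = 9·(21q), so 9 ∣ m; and since 189 = 27·7, m = 7·(27q), so 7 ∣ m.

(⇒) holds; (⇐) fails.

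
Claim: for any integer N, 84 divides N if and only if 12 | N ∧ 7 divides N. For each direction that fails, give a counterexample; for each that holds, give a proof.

Forward direction. If 84 ∣ N, write N = 84q. Since 84 = 7·12, N = 12·(7q), so 12 ∣ N; and since 84 = 12·7, N = 7·(12q), so 7 ∣ N.

Converse. Suppose 12 ∣ N and 7 ∣ N. Any common multiple of 12 and 7 is a multiple of their lcm; here gcd(12, 7) = 1, so lcm(12, 7) = 12·7 = 84, so 84 ∣ N.

Equivalent; both directions hold.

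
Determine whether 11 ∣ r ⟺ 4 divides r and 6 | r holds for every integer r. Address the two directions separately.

Forward direction. This fails: take r = 11. Certainly 11 ∣ 11, but 4 ∤ 11.

Converse. This fails: take r = 12. Both 4 ∣ 12 and 6 ∣ 12, yet 12 is not a multiple of 11 (since 12 = 1·11 + 1), so 11 ∤ 12.

(⇒) fails and (⇐) fails.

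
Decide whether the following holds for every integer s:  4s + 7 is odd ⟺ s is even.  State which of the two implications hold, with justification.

[⇒] This fails: take s = 3. Then 4s + 7 = 19, which is odd, yet s = 3 is odd, not even.

[⇐] Suppose s is even. Since 4 is even, 4s is even for every s, so 4s + 7 has the same parity as 7, which is odd. Hence 4s + 7 is odd.

(⇒) fails; (⇐) holds.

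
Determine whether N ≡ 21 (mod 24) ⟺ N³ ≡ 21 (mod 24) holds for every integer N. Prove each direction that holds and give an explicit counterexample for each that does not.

[⇒] Suppose N ≡ 21 (mod 24). Write N = 24j + 21. Then (24j + 21)³ = 13824j³ + 36288j² + 31752j + 9261 = 24(576j³ + 1512j² + 1323j + 385) + 21, so N³ ≡ 21 (mod 24).

[⇐] Conversely, suppose N³ ≡ 21 (mod 24). The only residue r in {0, …, 23} with r³ ≡ 21 (mod 24) is r = 21, so N ≡ 21 (mod 24).

Both implications hold.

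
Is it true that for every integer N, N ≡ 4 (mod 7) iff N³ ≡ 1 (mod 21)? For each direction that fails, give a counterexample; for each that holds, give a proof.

(⇒) This fails: take N = 11. Then 11 ≡ 4 (mod 7), but 11³ = 1331 ≡ 8 (mod 21), not 1.

(⇐) This fails: take N = 1. Then 1³ = 1 ≡ 1 (mod 21), yet 1 ≡ 1 (mod 7), not 4.

Both directions fail.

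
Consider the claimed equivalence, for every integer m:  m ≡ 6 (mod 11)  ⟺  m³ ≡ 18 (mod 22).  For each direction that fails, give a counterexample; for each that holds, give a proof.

Only the converse holds.

[⇒] This fails: take m = 17. Then 17 ≡ 6 (mod 11), but 17³ = 4913 ≡ 7 (mod 22), not 18.

[⇐] Conversely, the residues r modulo 22 with r³ ≡ 18 (mod 22) are exactly {6}, and each is ≡ 6 (mod 11).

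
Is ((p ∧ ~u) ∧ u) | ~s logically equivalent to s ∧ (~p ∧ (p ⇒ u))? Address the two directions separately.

(→) This fails. Under p = F, s = F, u = F, the left side is true but the right side is false.

(←) This fails. Under p = F, s = T, u = F, the left side is false but the right side is true.

Neither direction holds.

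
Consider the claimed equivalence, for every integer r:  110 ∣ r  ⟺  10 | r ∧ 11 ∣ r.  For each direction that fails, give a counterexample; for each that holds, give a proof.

[⇐] Suppose 10 ∣ r and 11 ∣ r. Any common multiple of 10 and 11 is a multiple of their lcm; here gcd(10, 11) = 1, so lcm(10, 11) = 10·11 = 110, so 110 ∣ r.

[⇒] If 110 ∣ r, write r = 110q. Since 110 = 11·10, r = 10·(11q), so 10 ∣ r; and since 110 = 10·11, r = 11·(10q), so 11 ∣ r.

Both directions hold; the statement is true.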